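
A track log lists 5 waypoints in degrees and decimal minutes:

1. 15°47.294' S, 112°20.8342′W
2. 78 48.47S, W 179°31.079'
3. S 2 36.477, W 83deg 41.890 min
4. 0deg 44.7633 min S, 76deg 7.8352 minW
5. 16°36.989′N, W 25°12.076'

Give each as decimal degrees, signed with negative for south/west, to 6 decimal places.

1. -15.788233, -112.347237
2. -78.807833, -179.517983
3. -2.607950, -83.698167
4. -0.746055, -76.130587
5. 16.616483, -25.201267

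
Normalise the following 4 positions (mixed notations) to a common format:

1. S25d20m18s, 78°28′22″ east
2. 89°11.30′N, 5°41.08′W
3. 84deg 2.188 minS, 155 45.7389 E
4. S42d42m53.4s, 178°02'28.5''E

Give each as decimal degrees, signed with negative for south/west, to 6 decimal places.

1. -25.338333, 78.472778
2. 89.188333, -5.684667
3. -84.036467, 155.762315
4. -42.714833, 178.041250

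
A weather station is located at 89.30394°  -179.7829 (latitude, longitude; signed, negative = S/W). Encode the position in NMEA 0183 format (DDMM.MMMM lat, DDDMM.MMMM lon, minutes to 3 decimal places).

8918.236,N / 17946.974,W

Lat: minutes = (89.303940 − 89) × 60 = 18.23640
Longitude is negative → W; |value| = 179.782900
Lon: 179° + 0.782900 × 60 = 179° 46.97400′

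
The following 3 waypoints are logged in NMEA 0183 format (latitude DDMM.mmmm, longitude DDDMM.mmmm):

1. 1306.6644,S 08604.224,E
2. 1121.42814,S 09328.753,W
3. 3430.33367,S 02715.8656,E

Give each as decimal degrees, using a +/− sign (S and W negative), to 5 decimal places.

1. -13.11107, 86.07040
2. -11.35714, -93.47922
3. -34.50556, 27.26443

Point 1:
  Latitude: degrees = first 2 digits = 13, minutes = 6.6644; 13 + 6.6644/60 = 13.111073
  S ⇒ negate
  Longitude: split at 3 digits → 086° and 4.224′; 86 + 4.224/60 = 86.070400
  E ⇒ keep positive
Point 2:
  φ: degrees = first 2 digits = 11, minutes = 21.42814; 11 + 21.42814/60 = 11.357136
  S → negative
  Longitude: degrees = first 3 digits = 93, minutes = 28.753; 93 + 28.753/60 = 93.479217
  W → negative
Point 3:
  φ: split at 2 digits → 34° and 30.33367′; 34 + 30.33367/60 = 34.505561
  S ⇒ negate
  λ: split at 3 digits → 027° and 15.8656′; 27 + 15.8656/60 = 27.264427
  E ⇒ keep positive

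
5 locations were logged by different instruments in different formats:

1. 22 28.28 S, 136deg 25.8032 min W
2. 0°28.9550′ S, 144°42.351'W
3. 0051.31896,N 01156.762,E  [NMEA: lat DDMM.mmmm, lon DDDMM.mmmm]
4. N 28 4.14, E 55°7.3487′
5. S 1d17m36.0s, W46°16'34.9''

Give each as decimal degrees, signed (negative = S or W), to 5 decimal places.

1. -22.47133, -136.43005
2. -0.48258, -144.70585
3. 0.85532, 11.94603
4. 28.06900, 55.12248
5. -1.29333, -46.27636

Point 1:
  Lat: 22 + 28.28/60 = 22.471333
  S ⇒ negate
  Longitude: 25.8032′ = 0.430053°; total 136.430053
  hemisphere W, so the sign is −
Point 2:
  Lat: 28.955′ = 0.482583°; total 0.482583
  hemisphere S, so the sign is −
  Longitude: 42.351′ = 0.705850°; total 144.705850
  hemisphere W, so the sign is −
Point 3:
  φ: split at 2 digits → 00° and 51.31896′; 0 + 51.31896/60 = 0.855316
  N ⇒ keep positive
  Lon: degrees = first 3 digits = 11, minutes = 56.762; 11 + 56.762/60 = 11.946033
  E → positive
Point 4:
  Latitude: 4.14′ = 0.069000°; total 28.069000
  N ⇒ keep positive
  Lon: 55 + 7.3487/60 = 55.122478
  E ⇒ keep positive
Point 5:
  Latitude: 17′ + 36″ = 17.60000′; 1 + 17.60000/60 = 1.293333
  S → negative
  Lon: 16′ + 34.9″ = 16.58167′; 46 + 16.58167/60 = 46.276361
  W ⇒ negate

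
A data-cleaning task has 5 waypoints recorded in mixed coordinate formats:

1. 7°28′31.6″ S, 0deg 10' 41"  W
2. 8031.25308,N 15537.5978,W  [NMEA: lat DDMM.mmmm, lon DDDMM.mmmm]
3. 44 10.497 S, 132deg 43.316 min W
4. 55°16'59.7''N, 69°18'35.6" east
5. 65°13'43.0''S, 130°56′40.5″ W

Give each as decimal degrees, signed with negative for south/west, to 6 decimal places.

Point 1:
  φ: 7° + 28/60 + 31.6/3600 = 7 + 0.466667 + 0.008778 = 7.4754444
  hemisphere S, so the sign is −
  λ: 10′ + 41″ = 10.68333′; 0 + 10.68333/60 = 0.1780556
  W → negative
Point 2:
  φ: split at 2 digits → 80° and 31.25308′; 80 + 31.25308/60 = 80.5208847
  N → positive
  Lon: split at 3 digits → 155° and 37.5978′; 155 + 37.5978/60 = 155.6266300
  W → negative
Point 3:
  φ: 44 + 10.497/60 = 44.1749500
  S → negative
  Lon: 43.316′ = 0.721933°; total 132.7219333
  W ⇒ negate
Point 4:
  Latitude: 55° + 16/60 + 59.7/3600 = 55 + 0.266667 + 0.016583 = 55.2832500
  N ⇒ keep positive
  λ: 69 + 18/60 + 35.6/3600 = 69.3098889
  E ⇒ keep positive
Point 5:
  φ: 13′ + 43″ = 13.71667′; 65 + 13.71667/60 = 65.2286111
  hemisphere S, so the sign is −
  Longitude: 130° + 56/60 + 40.5/3600 = 130 + 0.933333 + 0.011250 = 130.9445833
  W → negative

1. -7.475444, -0.178056
2. 80.520885, -155.626630
3. -44.174950, -132.721933
4. 55.283250, 69.309889
5. -65.228611, -130.944583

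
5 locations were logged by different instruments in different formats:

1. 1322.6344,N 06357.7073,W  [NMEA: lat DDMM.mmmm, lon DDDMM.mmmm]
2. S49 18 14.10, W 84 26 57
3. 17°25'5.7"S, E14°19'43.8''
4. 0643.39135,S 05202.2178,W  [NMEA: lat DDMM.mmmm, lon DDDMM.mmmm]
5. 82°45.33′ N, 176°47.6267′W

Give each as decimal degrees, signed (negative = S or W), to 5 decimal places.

Point 1:
  Latitude: split at 2 digits → 13° and 22.6344′; 13 + 22.6344/60 = 13.377240
  N ⇒ keep positive
  Longitude: degrees = first 3 digits = 63, minutes = 57.7073; 63 + 57.7073/60 = 63.961788
  W → negative
Point 2:
  φ: 18′ + 14.1″ = 18.23500′; 49 + 18.23500/60 = 49.303917
  S ⇒ negate
  Longitude: 84 + 26/60 + 57/3600 = 84.449167
  hemisphere W, so the sign is −
Point 3:
  Lat: 25′ + 5.7″ = 25.09500′; 17 + 25.09500/60 = 17.418250
  S → negative
  λ: 14 + 19/60 + 43.8/3600 = 14.328833
  E ⇒ keep positive
Point 4:
  Lat: split at 2 digits → 06° and 43.39135′; 6 + 43.39135/60 = 6.723189
  S ⇒ negate
  λ: split at 3 digits → 052° and 2.2178′; 52 + 2.2178/60 = 52.036963
  W → negative
Point 5:
  Lat: 45.33′ = 0.755500°; total 82.755500
  N → positive
  λ: 47.6267′ = 0.793778°; total 176.793778
  W ⇒ negate

1. 13.37724, -63.96179
2. -49.30392, -84.44917
3. -17.41825, 14.32883
4. -6.72319, -52.03696
5. 82.75550, -176.79378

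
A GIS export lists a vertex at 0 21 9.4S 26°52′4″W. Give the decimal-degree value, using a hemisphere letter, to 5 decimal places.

Latitude: 0 + 21/60 + 9.4/3600 = 0.352611
Lon: 52′ + 4″ = 52.06667′; 26 + 52.06667/60 = 26.867778

0.35261° S, 26.86778° W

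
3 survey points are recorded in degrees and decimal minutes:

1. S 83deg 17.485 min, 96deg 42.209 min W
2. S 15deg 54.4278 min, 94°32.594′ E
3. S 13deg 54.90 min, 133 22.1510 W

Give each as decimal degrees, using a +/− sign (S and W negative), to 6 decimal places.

Point 1:
  φ: 83 + 17.485/60 = 83.2914167
  hemisphere S, so the sign is −
  Longitude: 42.209′ = 0.703483°; total 96.7034833
  hemisphere W, so the sign is −
Point 2:
  Latitude: 54.4278′ = 0.907130°; total 15.9071300
  S ⇒ negate
  λ: 94 + 32.594/60 = 94.5432333
  E → positive
Point 3:
  φ: 13 + 54.9/60 = 13.9150000
  hemisphere S, so the sign is −
  λ: 133 + 22.151/60 = 133.3691833
  hemisphere W, so the sign is −

1. -83.291417, -96.703483
2. -15.907130, 94.543233
3. -13.915000, -133.369183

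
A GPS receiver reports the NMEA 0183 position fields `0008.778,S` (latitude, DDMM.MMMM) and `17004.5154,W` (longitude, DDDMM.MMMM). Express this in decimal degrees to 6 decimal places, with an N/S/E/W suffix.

φ: degrees = first 2 digits = 0, minutes = 8.778; 0 + 8.778/60 = 0.1463000
λ: degrees = first 3 digits = 170, minutes = 4.5154; 170 + 4.5154/60 = 170.0752567

0.146300° S, 170.075257° W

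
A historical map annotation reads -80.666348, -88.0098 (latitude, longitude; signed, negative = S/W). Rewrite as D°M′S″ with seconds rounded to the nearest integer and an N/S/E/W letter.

80°39′59″ S, 88°00′35″ W

Latitude is negative → S; |value| = 80.666348
φ: 0.666348 × 60 = 39.98088′ → 39′, remainder × 60 = 58.85″
Longitude is negative → W; |value| = 88.009800
Longitude: whole degrees 88; 0.58800′ → 0′ and 35.28″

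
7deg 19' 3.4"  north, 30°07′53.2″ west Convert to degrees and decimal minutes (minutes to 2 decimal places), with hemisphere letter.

7° 19.06′ N, 30° 7.89′ W

Latitude: 19 + 3.4/60 = 19.0567′
λ: seconds/60 = 0.88667; minutes = 7 + 0.88667 = 7.8867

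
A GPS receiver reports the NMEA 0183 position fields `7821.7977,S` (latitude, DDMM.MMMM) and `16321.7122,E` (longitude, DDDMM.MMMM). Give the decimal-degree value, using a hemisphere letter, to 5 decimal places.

78.36330° S, 163.36187° E

Latitude: split at 2 digits → 78° and 21.7977′; 78 + 21.7977/60 = 78.363295
Lon: split at 3 digits → 163° and 21.7122′; 163 + 21.7122/60 = 163.361870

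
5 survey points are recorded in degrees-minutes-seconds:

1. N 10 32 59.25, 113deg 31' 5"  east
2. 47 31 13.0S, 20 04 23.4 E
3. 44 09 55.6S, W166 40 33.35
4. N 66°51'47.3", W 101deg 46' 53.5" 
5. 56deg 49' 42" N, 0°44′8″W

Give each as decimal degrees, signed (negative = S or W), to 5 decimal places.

Point 1:
  Lat: 10 + 32/60 + 59.25/3600 = 10.549792
  N ⇒ keep positive
  Lon: 31′ + 5″ = 31.08333′; 113 + 31.08333/60 = 113.518056
  E ⇒ keep positive
Point 2:
  Latitude: 47° + 31/60 + 13/3600 = 47 + 0.516667 + 0.003611 = 47.520278
  S ⇒ negate
  Lon: 20 + 4/60 + 23.4/3600 = 20.073167
  E → positive
Point 3:
  Latitude: 44 + 9/60 + 55.6/3600 = 44.165444
  S ⇒ negate
  Longitude: 166° + 40/60 + 33.35/3600 = 166 + 0.666667 + 0.009264 = 166.675931
  hemisphere W, so the sign is −
Point 4:
  φ: 51′ + 47.3″ = 51.78833′; 66 + 51.78833/60 = 66.863139
  N ⇒ keep positive
  λ: 101 + 46/60 + 53.5/3600 = 101.781528
  hemisphere W, so the sign is −
Point 5:
  φ: 56° + 49/60 + 42/3600 = 56 + 0.816667 + 0.011667 = 56.828333
  N → positive
  λ: 0° + 44/60 + 8/3600 = 0 + 0.733333 + 0.002222 = 0.735556
  W → negative

1. 10.54979, 113.51806
2. -47.52028, 20.07317
3. -44.16544, -166.67593
4. 66.86314, -101.78153
5. 56.82833, -0.73556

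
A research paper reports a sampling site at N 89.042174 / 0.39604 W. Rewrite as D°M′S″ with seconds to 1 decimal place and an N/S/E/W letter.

89°02′31.8″ N, 0°23′45.7″ W

Latitude: whole degrees 89; 2.53044′ → 2′ and 31.826″
Lon: 0.396040° → 23.76240′; 0.76240 × 60 = 45.744″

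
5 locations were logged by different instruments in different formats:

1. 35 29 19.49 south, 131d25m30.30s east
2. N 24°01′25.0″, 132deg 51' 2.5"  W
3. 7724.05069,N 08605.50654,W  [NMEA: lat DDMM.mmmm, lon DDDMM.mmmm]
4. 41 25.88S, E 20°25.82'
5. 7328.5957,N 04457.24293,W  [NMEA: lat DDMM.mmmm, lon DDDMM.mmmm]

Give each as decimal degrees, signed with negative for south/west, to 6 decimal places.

Point 1:
  Latitude: 35 + 29/60 + 19.49/3600 = 35.4887472
  S ⇒ negate
  Lon: 131 + 25/60 + 30.3/3600 = 131.4250833
  E ⇒ keep positive
Point 2:
  φ: 24° + 1/60 + 25/3600 = 24 + 0.016667 + 0.006944 = 24.0236111
  N ⇒ keep positive
  Longitude: 132 + 51/60 + 2.5/3600 = 132.8506944
  W ⇒ negate
Point 3:
  Lat: split at 2 digits → 77° and 24.05069′; 77 + 24.05069/60 = 77.4008448
  N ⇒ keep positive
  Lon: split at 3 digits → 086° and 5.50654′; 86 + 5.50654/60 = 86.0917757
  hemisphere W, so the sign is −
Point 4:
  Latitude: 41 + 25.88/60 = 41.4313333
  S → negative
  λ: 25.82′ = 0.430333°; total 20.4303333
  E → positive
Point 5:
  φ: degrees = first 2 digits = 73, minutes = 28.5957; 73 + 28.5957/60 = 73.4765950
  N → positive
  Longitude: split at 3 digits → 044° and 57.24293′; 44 + 57.24293/60 = 44.9540488
  hemisphere W, so the sign is −

1. -35.488747, 131.425083
2. 24.023611, -132.850694
3. 77.400845, -86.091776
4. -41.431333, 20.430333
5. 73.476595, -44.954049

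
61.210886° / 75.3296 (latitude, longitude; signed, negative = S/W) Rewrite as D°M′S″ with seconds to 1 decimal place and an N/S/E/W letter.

Latitude: 0.210886 × 60 = 12.65316′ → 12′, remainder × 60 = 39.190″
Lon: 0.329600° → 19.77600′; 0.77600 × 60 = 46.560″

61°12′39.2″ N, 75°19′46.6″ E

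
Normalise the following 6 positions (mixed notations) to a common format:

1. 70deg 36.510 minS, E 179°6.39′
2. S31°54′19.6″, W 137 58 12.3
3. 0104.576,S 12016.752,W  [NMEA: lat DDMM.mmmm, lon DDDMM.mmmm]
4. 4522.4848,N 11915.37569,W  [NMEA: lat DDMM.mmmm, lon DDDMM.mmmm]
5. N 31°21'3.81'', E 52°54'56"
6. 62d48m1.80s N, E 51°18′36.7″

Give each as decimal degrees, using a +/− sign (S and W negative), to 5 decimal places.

Point 1:
  Latitude: 70 + 36.51/60 = 70.608500
  S → negative
  Longitude: 6.39′ = 0.106500°; total 179.106500
  E ⇒ keep positive
Point 2:
  Latitude: 31° + 54/60 + 19.6/3600 = 31 + 0.900000 + 0.005444 = 31.905444
  S → negative
  λ: 137° + 58/60 + 12.3/3600 = 137 + 0.966667 + 0.003417 = 137.970083
  W ⇒ negate
Point 3:
  φ: degrees = first 2 digits = 1, minutes = 4.576; 1 + 4.576/60 = 1.076267
  S → negative
  Lon: degrees = first 3 digits = 120, minutes = 16.752; 120 + 16.752/60 = 120.279200
  hemisphere W, so the sign is −
Point 4:
  Lat: degrees = first 2 digits = 45, minutes = 22.4848; 45 + 22.4848/60 = 45.374747
  N → positive
  Lon: split at 3 digits → 119° and 15.37569′; 119 + 15.37569/60 = 119.256262
  W ⇒ negate
Point 5:
  Latitude: 31 + 21/60 + 3.81/3600 = 31.351058
  N → positive
  Lon: 52° + 54/60 + 56/3600 = 52 + 0.900000 + 0.015556 = 52.915556
  E ⇒ keep positive
Point 6:
  Latitude: 48′ + 1.8″ = 48.03000′; 62 + 48.03000/60 = 62.800500
  N → positive
  Longitude: 51 + 18/60 + 36.7/3600 = 51.310194
  E ⇒ keep positive

1. -70.60850, 179.10650
2. -31.90544, -137.97008
3. -1.07627, -120.27920
4. 45.37475, -119.25626
5. 31.35106, 52.91556
6. 62.80050, 51.31019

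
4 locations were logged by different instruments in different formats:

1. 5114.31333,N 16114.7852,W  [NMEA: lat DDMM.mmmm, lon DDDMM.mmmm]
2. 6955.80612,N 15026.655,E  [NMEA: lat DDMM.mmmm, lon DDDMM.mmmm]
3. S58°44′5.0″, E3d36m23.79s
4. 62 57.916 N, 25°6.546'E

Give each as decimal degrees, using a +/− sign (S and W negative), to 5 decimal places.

Point 1:
  Latitude: split at 2 digits → 51° and 14.31333′; 51 + 14.31333/60 = 51.238556
  N ⇒ keep positive
  λ: degrees = first 3 digits = 161, minutes = 14.7852; 161 + 14.7852/60 = 161.246420
  hemisphere W, so the sign is −
Point 2:
  Latitude: split at 2 digits → 69° and 55.80612′; 69 + 55.80612/60 = 69.930102
  N ⇒ keep positive
  λ: degrees = first 3 digits = 150, minutes = 26.655; 150 + 26.655/60 = 150.444250
  E ⇒ keep positive
Point 3:
  Lat: 44′ + 5″ = 44.08333′; 58 + 44.08333/60 = 58.734722
  S → negative
  Longitude: 3° + 36/60 + 23.79/3600 = 3 + 0.600000 + 0.006608 = 3.606608
  E → positive
Point 4:
  Lat: 62 + 57.916/60 = 62.965267
  N → positive
  Lon: 6.546′ = 0.109100°; total 25.109100
  E → positive

1. 51.23856, -161.24642
2. 69.93010, 150.44425
3. -58.73472, 3.60661
4. 62.96527, 25.10910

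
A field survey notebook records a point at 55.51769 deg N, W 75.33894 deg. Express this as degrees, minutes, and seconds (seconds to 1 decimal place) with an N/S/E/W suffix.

φ: 0.517690° → 31.06140′; 0.06140 × 60 = 3.684″
λ: whole degrees 75; 20.33640′ → 20′ and 20.184″

55°31′3.7″ N, 75°20′20.2″ W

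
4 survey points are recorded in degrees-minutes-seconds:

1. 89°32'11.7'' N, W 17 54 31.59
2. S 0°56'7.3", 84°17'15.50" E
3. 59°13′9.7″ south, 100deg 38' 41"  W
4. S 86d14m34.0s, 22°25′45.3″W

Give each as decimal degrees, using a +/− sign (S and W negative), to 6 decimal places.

1. 89.536583, -17.908775
2. -0.935361, 84.287639
3. -59.219361, -100.644722
4. -86.242778, -22.429250

Point 1:
  Lat: 89° + 32/60 + 11.7/3600 = 89 + 0.533333 + 0.003250 = 89.5365833
  N ⇒ keep positive
  λ: 54′ + 31.59″ = 54.52650′; 17 + 54.52650/60 = 17.9087750
  W ⇒ negate
Point 2:
  Lat: 0 + 56/60 + 7.3/3600 = 0.9353611
  S ⇒ negate
  Longitude: 17′ + 15.5″ = 17.25833′; 84 + 17.25833/60 = 84.2876389
  E ⇒ keep positive
Point 3:
  φ: 13′ + 9.7″ = 13.16167′; 59 + 13.16167/60 = 59.2193611
  S → negative
  Lon: 100° + 38/60 + 41/3600 = 100 + 0.633333 + 0.011389 = 100.6447222
  hemisphere W, so the sign is −
Point 4:
  φ: 14′ + 34″ = 14.56667′; 86 + 14.56667/60 = 86.2427778
  hemisphere S, so the sign is −
  λ: 22° + 25/60 + 45.3/3600 = 22 + 0.416667 + 0.012583 = 22.4292500
  W ⇒ negate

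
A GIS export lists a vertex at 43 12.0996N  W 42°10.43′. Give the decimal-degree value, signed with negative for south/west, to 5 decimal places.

Latitude: 12.0996′ = 0.201660°; total 43.201660
N → positive
Lon: 42 + 10.43/60 = 42.173833
W → negative

43.20166, -42.17383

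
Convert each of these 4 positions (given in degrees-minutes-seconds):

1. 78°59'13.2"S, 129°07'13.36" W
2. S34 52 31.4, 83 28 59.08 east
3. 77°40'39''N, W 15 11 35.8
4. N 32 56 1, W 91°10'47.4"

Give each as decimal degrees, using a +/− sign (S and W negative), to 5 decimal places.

1. -78.98700, -129.12038
2. -34.87539, 83.48308
3. 77.67750, -15.19328
4. 32.93361, -91.17983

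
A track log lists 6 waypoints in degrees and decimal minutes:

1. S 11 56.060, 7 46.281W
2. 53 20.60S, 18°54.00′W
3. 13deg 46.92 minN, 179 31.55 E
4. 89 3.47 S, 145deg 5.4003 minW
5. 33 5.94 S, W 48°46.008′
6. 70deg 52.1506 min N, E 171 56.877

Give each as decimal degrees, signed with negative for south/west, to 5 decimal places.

1. -11.93433, -7.77135
2. -53.34333, -18.90000
3. 13.78200, 179.52583
4. -89.05783, -145.09001
5. -33.09900, -48.76680
6. 70.86918, 171.94795

Point 1:
  Lat: 11 + 56.06/60 = 11.934333
  S ⇒ negate
  Lon: 7 + 46.281/60 = 7.771350
  hemisphere W, so the sign is −
Point 2:
  Lat: 20.6′ = 0.343333°; total 53.343333
  S ⇒ negate
  Longitude: 18 + 54/60 = 18.900000
  W ⇒ negate
Point 3:
  Lat: 46.92′ = 0.782000°; total 13.782000
  N ⇒ keep positive
  Longitude: 179 + 31.55/60 = 179.525833
  E → positive
Point 4:
  Latitude: 89 + 3.47/60 = 89.057833
  S ⇒ negate
  Longitude: 5.4003′ = 0.090005°; total 145.090005
  hemisphere W, so the sign is −
Point 5:
  Lat: 33 + 5.94/60 = 33.099000
  hemisphere S, so the sign is −
  λ: 48 + 46.008/60 = 48.766800
  W → negative
Point 6:
  Latitude: 52.1506′ = 0.869177°; total 70.869177
  N → positive
  Lon: 56.877′ = 0.947950°; total 171.947950
  E → positive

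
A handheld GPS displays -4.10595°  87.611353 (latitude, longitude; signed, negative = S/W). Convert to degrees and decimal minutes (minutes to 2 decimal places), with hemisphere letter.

Latitude is negative → S; |value| = 4.105950
Lat: 4° + 0.105950 × 60 = 4° 6.3570′
Longitude: fractional part 0.611353 → 36.6812 minutes

4° 6.36′ S, 87° 36.68′ E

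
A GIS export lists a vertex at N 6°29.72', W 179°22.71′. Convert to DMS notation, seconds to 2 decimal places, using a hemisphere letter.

6°29′43.20″ N, 179°22′42.60″ W

φ: fractional minutes 0.72000 × 60 = 43.2000″
Lon: 22.71000′ → 22′ and 0.71000 × 60 = 42.6000″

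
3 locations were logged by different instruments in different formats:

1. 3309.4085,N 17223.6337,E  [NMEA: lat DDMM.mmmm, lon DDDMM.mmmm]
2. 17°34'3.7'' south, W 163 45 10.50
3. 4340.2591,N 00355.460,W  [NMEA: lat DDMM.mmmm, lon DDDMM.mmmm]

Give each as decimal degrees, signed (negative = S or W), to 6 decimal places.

1. 33.156808, 172.393895
2. -17.567694, -163.752917
3. 43.670985, -3.924333

Point 1:
  Latitude: degrees = first 2 digits = 33, minutes = 9.4085; 33 + 9.4085/60 = 33.1568083
  N → positive
  λ: degrees = first 3 digits = 172, minutes = 23.6337; 172 + 23.6337/60 = 172.3938950
  E ⇒ keep positive
Point 2:
  Latitude: 17 + 34/60 + 3.7/3600 = 17.5676944
  S ⇒ negate
  Longitude: 45′ + 10.5″ = 45.17500′; 163 + 45.17500/60 = 163.7529167
  W ⇒ negate
Point 3:
  Latitude: split at 2 digits → 43° and 40.2591′; 43 + 40.2591/60 = 43.6709850
  N ⇒ keep positive
  λ: split at 3 digits → 003° and 55.46′; 3 + 55.46/60 = 3.9243333
  W ⇒ negate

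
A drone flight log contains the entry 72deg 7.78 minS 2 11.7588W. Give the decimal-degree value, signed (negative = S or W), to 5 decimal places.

-72.12967, -2.19598

Latitude: 72 + 7.78/60 = 72.129667
S → negative
Longitude: 2 + 11.7588/60 = 2.195980
W → negative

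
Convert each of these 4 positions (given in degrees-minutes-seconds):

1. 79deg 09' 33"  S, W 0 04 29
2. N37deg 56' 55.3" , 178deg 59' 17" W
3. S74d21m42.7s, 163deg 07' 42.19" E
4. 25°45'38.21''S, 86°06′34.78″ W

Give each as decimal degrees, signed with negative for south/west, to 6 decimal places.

Point 1:
  Latitude: 9′ + 33″ = 9.55000′; 79 + 9.55000/60 = 79.1591667
  S → negative
  Lon: 0° + 4/60 + 29/3600 = 0 + 0.066667 + 0.008056 = 0.0747222
  W ⇒ negate
Point 2:
  Lat: 37° + 56/60 + 55.3/3600 = 37 + 0.933333 + 0.015361 = 37.9486944
  N → positive
  λ: 178 + 59/60 + 17/3600 = 178.9880556
  W ⇒ negate
Point 3:
  Lat: 74 + 21/60 + 42.7/3600 = 74.3618611
  S ⇒ negate
  Longitude: 7′ + 42.19″ = 7.70317′; 163 + 7.70317/60 = 163.1283861
  E ⇒ keep positive
Point 4:
  Lat: 25° + 45/60 + 38.21/3600 = 25 + 0.750000 + 0.010614 = 25.7606139
  S → negative
  λ: 86° + 6/60 + 34.78/3600 = 86 + 0.100000 + 0.009661 = 86.1096611
  W → negative

1. -79.159167, -0.074722
2. 37.948694, -178.988056
3. -74.361861, 163.128386
4. -25.760614, -86.109661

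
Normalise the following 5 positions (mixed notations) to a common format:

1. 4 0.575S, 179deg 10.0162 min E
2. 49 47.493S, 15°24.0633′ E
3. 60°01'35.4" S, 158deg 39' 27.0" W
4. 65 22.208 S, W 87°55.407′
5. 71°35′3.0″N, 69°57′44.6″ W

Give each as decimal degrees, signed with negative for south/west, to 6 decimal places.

Point 1:
  Lat: 0.575′ = 0.009583°; total 4.0095833
  S ⇒ negate
  λ: 10.0162′ = 0.166937°; total 179.1669367
  E → positive
Point 2:
  φ: 47.493′ = 0.791550°; total 49.7915500
  hemisphere S, so the sign is −
  Lon: 15 + 24.0633/60 = 15.4010550
  E → positive
Point 3:
  φ: 1′ + 35.4″ = 1.59000′; 60 + 1.59000/60 = 60.0265000
  S → negative
  λ: 39′ + 27″ = 39.45000′; 158 + 39.45000/60 = 158.6575000
  W → negative
Point 4:
  Latitude: 65 + 22.208/60 = 65.3701333
  hemisphere S, so the sign is −
  λ: 87 + 55.407/60 = 87.9234500
  W → negative
Point 5:
  Latitude: 71° + 35/60 + 3/3600 = 71 + 0.583333 + 0.000833 = 71.5841667
  N → positive
  λ: 57′ + 44.6″ = 57.74333′; 69 + 57.74333/60 = 69.9623889
  W ⇒ negate

1. -4.009583, 179.166937
2. -49.791550, 15.401055
3. -60.026500, -158.657500
4. -65.370133, -87.923450
5. 71.584167, -69.962389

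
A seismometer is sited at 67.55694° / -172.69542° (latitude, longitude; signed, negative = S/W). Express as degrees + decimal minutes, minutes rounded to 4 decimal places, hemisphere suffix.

φ: fractional part 0.556940 → 33.416400 minutes
Longitude is negative → W; |value| = 172.695420
λ: minutes = (172.695420 − 172) × 60 = 41.725200

67° 33.4164′ N, 172° 41.7252′ W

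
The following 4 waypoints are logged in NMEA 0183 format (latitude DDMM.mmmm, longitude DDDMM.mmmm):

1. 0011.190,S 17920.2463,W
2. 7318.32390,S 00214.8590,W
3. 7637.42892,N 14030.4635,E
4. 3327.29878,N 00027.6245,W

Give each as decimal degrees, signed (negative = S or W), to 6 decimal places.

1. -0.186500, -179.337438
2. -73.305398, -2.247650
3. 76.623815, 140.507725
4. 33.454980, -0.460408

Point 1:
  Lat: degrees = first 2 digits = 0, minutes = 11.19; 0 + 11.19/60 = 0.1865000
  S ⇒ negate
  λ: split at 3 digits → 179° and 20.2463′; 179 + 20.2463/60 = 179.3374383
  W → negative
Point 2:
  Latitude: degrees = first 2 digits = 73, minutes = 18.3239; 73 + 18.3239/60 = 73.3053983
  S → negative
  λ: degrees = first 3 digits = 2, minutes = 14.859; 2 + 14.859/60 = 2.2476500
  hemisphere W, so the sign is −
Point 3:
  Lat: degrees = first 2 digits = 76, minutes = 37.42892; 76 + 37.42892/60 = 76.6238153
  N → positive
  Longitude: split at 3 digits → 140° and 30.4635′; 140 + 30.4635/60 = 140.5077250
  E ⇒ keep positive
Point 4:
  Lat: split at 2 digits → 33° and 27.29878′; 33 + 27.29878/60 = 33.4549797
  N ⇒ keep positive
  λ: split at 3 digits → 000° and 27.6245′; 0 + 27.6245/60 = 0.4604083
  W → negative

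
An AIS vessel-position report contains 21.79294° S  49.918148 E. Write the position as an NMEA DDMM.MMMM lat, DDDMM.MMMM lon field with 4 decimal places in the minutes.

φ: 21° + 0.792940 × 60 = 21° 47.576400′
Lon: fractional part 0.918148 → 55.088880 minutes

2147.5764,S / 04955.0889,E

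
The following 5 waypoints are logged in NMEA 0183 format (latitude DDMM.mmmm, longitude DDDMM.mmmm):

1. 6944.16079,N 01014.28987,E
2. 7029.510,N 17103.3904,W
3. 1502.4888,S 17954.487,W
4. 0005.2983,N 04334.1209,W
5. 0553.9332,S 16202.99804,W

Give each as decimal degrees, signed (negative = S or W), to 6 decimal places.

Point 1:
  φ: split at 2 digits → 69° and 44.16079′; 69 + 44.16079/60 = 69.7360132
  N ⇒ keep positive
  λ: degrees = first 3 digits = 10, minutes = 14.28987; 10 + 14.28987/60 = 10.2381645
  E ⇒ keep positive
Point 2:
  Latitude: degrees = first 2 digits = 70, minutes = 29.51; 70 + 29.51/60 = 70.4918333
  N → positive
  λ: degrees = first 3 digits = 171, minutes = 3.3904; 171 + 3.3904/60 = 171.0565067
  W → negative
Point 3:
  φ: degrees = first 2 digits = 15, minutes = 2.4888; 15 + 2.4888/60 = 15.0414800
  S ⇒ negate
  Longitude: degrees = first 3 digits = 179, minutes = 54.487; 179 + 54.487/60 = 179.9081167
  W ⇒ negate
Point 4:
  Latitude: split at 2 digits → 00° and 5.2983′; 0 + 5.2983/60 = 0.0883050
  N ⇒ keep positive
  Lon: split at 3 digits → 043° and 34.1209′; 43 + 34.1209/60 = 43.5686817
  hemisphere W, so the sign is −
Point 5:
  φ: split at 2 digits → 05° and 53.9332′; 5 + 53.9332/60 = 5.8988867
  S → negative
  Lon: degrees = first 3 digits = 162, minutes = 2.99804; 162 + 2.99804/60 = 162.0499673
  W ⇒ negate

1. 69.736013, 10.238165
2. 70.491833, -171.056507
3. -15.041480, -179.908117
4. 0.088305, -43.568682
5. -5.898887, -162.049967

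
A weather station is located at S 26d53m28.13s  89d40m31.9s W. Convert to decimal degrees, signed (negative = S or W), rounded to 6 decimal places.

Lat: 26° + 53/60 + 28.13/3600 = 26 + 0.883333 + 0.007814 = 26.8911472
hemisphere S, so the sign is −
Lon: 89° + 40/60 + 31.9/3600 = 89 + 0.666667 + 0.008861 = 89.6755278
W ⇒ negate

-26.891147, -89.675528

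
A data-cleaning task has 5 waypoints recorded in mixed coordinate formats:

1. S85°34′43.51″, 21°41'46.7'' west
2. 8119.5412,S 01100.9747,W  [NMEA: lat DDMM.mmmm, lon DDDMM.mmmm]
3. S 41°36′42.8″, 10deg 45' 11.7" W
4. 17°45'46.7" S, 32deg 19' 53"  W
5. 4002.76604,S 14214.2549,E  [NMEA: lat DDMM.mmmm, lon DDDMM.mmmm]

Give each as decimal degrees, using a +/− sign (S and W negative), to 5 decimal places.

Point 1:
  Lat: 85 + 34/60 + 43.51/3600 = 85.578753
  hemisphere S, so the sign is −
  Longitude: 41′ + 46.7″ = 41.77833′; 21 + 41.77833/60 = 21.696306
  hemisphere W, so the sign is −
Point 2:
  Lat: degrees = first 2 digits = 81, minutes = 19.5412; 81 + 19.5412/60 = 81.325687
  S ⇒ negate
  Longitude: degrees = first 3 digits = 11, minutes = 0.9747; 11 + 0.9747/60 = 11.016245
  W → negative
Point 3:
  φ: 36′ + 42.8″ = 36.71333′; 41 + 36.71333/60 = 41.611889
  hemisphere S, so the sign is −
  Longitude: 10° + 45/60 + 11.7/3600 = 10 + 0.750000 + 0.003250 = 10.753250
  W → negative
Point 4:
  Latitude: 17° + 45/60 + 46.7/3600 = 17 + 0.750000 + 0.012972 = 17.762972
  S → negative
  Lon: 19′ + 53″ = 19.88333′; 32 + 19.88333/60 = 32.331389
  hemisphere W, so the sign is −
Point 5:
  φ: degrees = first 2 digits = 40, minutes = 2.76604; 40 + 2.76604/60 = 40.046101
  S ⇒ negate
  Lon: split at 3 digits → 142° and 14.2549′; 142 + 14.2549/60 = 142.237582
  E ⇒ keep positive

1. -85.57875, -21.69631
2. -81.32569, -11.01625
3. -41.61189, -10.75325
4. -17.76297, -32.33139
5. -40.04610, 142.23758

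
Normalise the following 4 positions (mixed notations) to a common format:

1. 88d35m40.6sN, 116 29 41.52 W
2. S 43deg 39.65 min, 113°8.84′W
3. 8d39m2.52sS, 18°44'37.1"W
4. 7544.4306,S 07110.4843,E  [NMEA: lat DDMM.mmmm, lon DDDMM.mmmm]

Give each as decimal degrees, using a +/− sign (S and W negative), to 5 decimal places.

Point 1:
  Latitude: 35′ + 40.6″ = 35.67667′; 88 + 35.67667/60 = 88.594611
  N → positive
  Longitude: 116 + 29/60 + 41.52/3600 = 116.494867
  W → negative
Point 2:
  Lat: 43 + 39.65/60 = 43.660833
  S → negative
  λ: 8.84′ = 0.147333°; total 113.147333
  W ⇒ negate
Point 3:
  Lat: 8 + 39/60 + 2.52/3600 = 8.650700
  hemisphere S, so the sign is −
  Lon: 18 + 44/60 + 37.1/3600 = 18.743639
  hemisphere W, so the sign is −
Point 4:
  φ: split at 2 digits → 75° and 44.4306′; 75 + 44.4306/60 = 75.740510
  S → negative
  Lon: split at 3 digits → 071° and 10.4843′; 71 + 10.4843/60 = 71.174738
  E ⇒ keep positive

1. 88.59461, -116.49487
2. -43.66083, -113.14733
3. -8.65070, -18.74364
4. -75.74051, 71.17474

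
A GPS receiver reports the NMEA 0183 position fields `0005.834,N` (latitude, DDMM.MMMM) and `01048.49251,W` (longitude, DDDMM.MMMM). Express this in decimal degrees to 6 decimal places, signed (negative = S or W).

Latitude: split at 2 digits → 00° and 5.834′; 0 + 5.834/60 = 0.0972333
N → positive
Lon: degrees = first 3 digits = 10, minutes = 48.49251; 10 + 48.49251/60 = 10.8082085
W → negative

0.097233, -10.808209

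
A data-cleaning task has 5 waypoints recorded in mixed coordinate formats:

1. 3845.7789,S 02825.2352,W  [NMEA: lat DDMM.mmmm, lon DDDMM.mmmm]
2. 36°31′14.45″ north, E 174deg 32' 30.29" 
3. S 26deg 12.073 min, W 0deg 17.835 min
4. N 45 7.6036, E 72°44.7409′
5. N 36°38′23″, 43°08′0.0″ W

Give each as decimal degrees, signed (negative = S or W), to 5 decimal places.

1. -38.76298, -28.42059
2. 36.52068, 174.54175
3. -26.20122, -0.29725
4. 45.12673, 72.74568
5. 36.63972, -43.13333

Point 1:
  Lat: degrees = first 2 digits = 38, minutes = 45.7789; 38 + 45.7789/60 = 38.762982
  hemisphere S, so the sign is −
  λ: degrees = first 3 digits = 28, minutes = 25.2352; 28 + 25.2352/60 = 28.420587
  W → negative
Point 2:
  φ: 31′ + 14.45″ = 31.24083′; 36 + 31.24083/60 = 36.520681
  N ⇒ keep positive
  Lon: 174° + 32/60 + 30.29/3600 = 174 + 0.533333 + 0.008414 = 174.541747
  E ⇒ keep positive
Point 3:
  φ: 12.073′ = 0.201217°; total 26.201217
  S → negative
  Longitude: 17.835′ = 0.297250°; total 0.297250
  W → negative
Point 4:
  Lat: 7.6036′ = 0.126727°; total 45.126727
  N → positive
  Longitude: 44.7409′ = 0.745682°; total 72.745682
  E ⇒ keep positive
Point 5:
  Latitude: 36 + 38/60 + 23/3600 = 36.639722
  N → positive
  Longitude: 43 + 8/60 + 0/3600 = 43.133333
  W ⇒ negate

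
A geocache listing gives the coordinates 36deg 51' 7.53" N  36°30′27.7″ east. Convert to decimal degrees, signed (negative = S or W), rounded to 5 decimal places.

36.85209, 36.50769

Lat: 36 + 51/60 + 7.53/3600 = 36.852092
N ⇒ keep positive
Longitude: 30′ + 27.7″ = 30.46167′; 36 + 30.46167/60 = 36.507694
E ⇒ keep positive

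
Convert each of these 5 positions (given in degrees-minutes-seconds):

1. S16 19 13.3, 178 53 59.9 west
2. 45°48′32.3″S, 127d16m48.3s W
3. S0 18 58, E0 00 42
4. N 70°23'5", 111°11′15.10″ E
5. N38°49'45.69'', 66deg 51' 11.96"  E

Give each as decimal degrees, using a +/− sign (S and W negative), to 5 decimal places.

1. -16.32036, -178.89997
2. -45.80897, -127.28008
3. -0.31611, 0.01167
4. 70.38472, 111.18753
5. 38.82936, 66.85332

Point 1:
  Lat: 19′ + 13.3″ = 19.22167′; 16 + 19.22167/60 = 16.320361
  S → negative
  λ: 178° + 53/60 + 59.9/3600 = 178 + 0.883333 + 0.016639 = 178.899972
  W → negative
Point 2:
  Lat: 45° + 48/60 + 32.3/3600 = 45 + 0.800000 + 0.008972 = 45.808972
  S → negative
  λ: 16′ + 48.3″ = 16.80500′; 127 + 16.80500/60 = 127.280083
  W → negative
Point 3:
  Lat: 0° + 18/60 + 58/3600 = 0 + 0.300000 + 0.016111 = 0.316111
  hemisphere S, so the sign is −
  Lon: 0′ + 42″ = 0.70000′; 0 + 0.70000/60 = 0.011667
  E → positive
Point 4:
  φ: 70° + 23/60 + 5/3600 = 70 + 0.383333 + 0.001389 = 70.384722
  N → positive
  λ: 111° + 11/60 + 15.1/3600 = 111 + 0.183333 + 0.004194 = 111.187528
  E → positive
Point 5:
  Latitude: 49′ + 45.69″ = 49.76150′; 38 + 49.76150/60 = 38.829358
  N → positive
  λ: 51′ + 11.96″ = 51.19933′; 66 + 51.19933/60 = 66.853322
  E → positive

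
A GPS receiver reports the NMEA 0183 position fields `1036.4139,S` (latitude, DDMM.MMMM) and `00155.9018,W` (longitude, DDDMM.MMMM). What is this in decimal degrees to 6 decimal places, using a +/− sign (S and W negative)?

-10.606898, -1.931697

φ: degrees = first 2 digits = 10, minutes = 36.4139; 10 + 36.4139/60 = 10.6068983
hemisphere S, so the sign is −
λ: degrees = first 3 digits = 1, minutes = 55.9018; 1 + 55.9018/60 = 1.9316967
W → negative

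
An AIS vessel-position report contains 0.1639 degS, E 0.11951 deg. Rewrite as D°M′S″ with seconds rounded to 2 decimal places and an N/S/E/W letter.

Lat: whole degrees 0; 9.83400′ → 9′ and 50.0400″
Lon: 0.119510 × 60 = 7.17060′ → 7′, remainder × 60 = 10.2360″

0°09′50.04″ S, 0°07′10.24″ E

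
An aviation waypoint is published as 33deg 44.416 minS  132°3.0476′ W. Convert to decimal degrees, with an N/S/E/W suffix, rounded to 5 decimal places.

Latitude: 44.416′ = 0.740267°; total 33.740267
λ: 132 + 3.0476/60 = 132.050793

33.74027° S, 132.05079° W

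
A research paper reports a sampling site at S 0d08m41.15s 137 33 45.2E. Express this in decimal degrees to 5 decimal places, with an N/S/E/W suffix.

Lat: 8′ + 41.15″ = 8.68583′; 0 + 8.68583/60 = 0.144764
Lon: 33′ + 45.2″ = 33.75333′; 137 + 33.75333/60 = 137.562556

0.14476° S, 137.56256° E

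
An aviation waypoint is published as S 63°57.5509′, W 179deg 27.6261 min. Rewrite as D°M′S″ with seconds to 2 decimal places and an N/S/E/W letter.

63°57′33.05″ S, 179°27′37.57″ W

Latitude: 57.55090′ → 57′ and 0.55090 × 60 = 33.0540″
λ: 27.62610′ → 27′ and 0.62610 × 60 = 37.5660″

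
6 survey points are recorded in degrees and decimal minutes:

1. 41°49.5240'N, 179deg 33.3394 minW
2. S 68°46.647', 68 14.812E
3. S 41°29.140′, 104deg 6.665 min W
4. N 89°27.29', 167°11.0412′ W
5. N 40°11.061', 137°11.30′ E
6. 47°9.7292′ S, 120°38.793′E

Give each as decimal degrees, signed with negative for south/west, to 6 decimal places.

Point 1:
  φ: 49.524′ = 0.825400°; total 41.8254000
  N ⇒ keep positive
  Longitude: 179 + 33.3394/60 = 179.5556567
  W ⇒ negate
Point 2:
  Latitude: 68 + 46.647/60 = 68.7774500
  hemisphere S, so the sign is −
  λ: 14.812′ = 0.246867°; total 68.2468667
  E → positive
Point 3:
  Latitude: 29.14′ = 0.485667°; total 41.4856667
  hemisphere S, so the sign is −
  Longitude: 6.665′ = 0.111083°; total 104.1110833
  W → negative
Point 4:
  Lat: 27.29′ = 0.454833°; total 89.4548333
  N ⇒ keep positive
  Longitude: 167 + 11.0412/60 = 167.1840200
  W → negative
Point 5:
  Latitude: 40 + 11.061/60 = 40.1843500
  N ⇒ keep positive
  Lon: 137 + 11.3/60 = 137.1883333
  E → positive
Point 6:
  φ: 9.7292′ = 0.162153°; total 47.1621533
  hemisphere S, so the sign is −
  Lon: 120 + 38.793/60 = 120.6465500
  E → positive

1. 41.825400, -179.555657
2. -68.777450, 68.246867
3. -41.485667, -104.111083
4. 89.454833, -167.184020
5. 40.184350, 137.188333
6. -47.162153, 120.646550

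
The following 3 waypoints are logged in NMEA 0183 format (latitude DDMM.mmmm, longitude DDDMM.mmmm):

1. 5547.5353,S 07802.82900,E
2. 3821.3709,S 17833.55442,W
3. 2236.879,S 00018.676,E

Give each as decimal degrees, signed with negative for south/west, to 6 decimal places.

1. -55.792255, 78.047150
2. -38.356182, -178.559240
3. -22.614650, 0.311267

Point 1:
  φ: degrees = first 2 digits = 55, minutes = 47.5353; 55 + 47.5353/60 = 55.7922550
  S → negative
  Longitude: degrees = first 3 digits = 78, minutes = 2.829; 78 + 2.829/60 = 78.0471500
  E ⇒ keep positive
Point 2:
  Lat: degrees = first 2 digits = 38, minutes = 21.3709; 38 + 21.3709/60 = 38.3561817
  S ⇒ negate
  Lon: split at 3 digits → 178° and 33.55442′; 178 + 33.55442/60 = 178.5592403
  hemisphere W, so the sign is −
Point 3:
  Latitude: split at 2 digits → 22° and 36.879′; 22 + 36.879/60 = 22.6146500
  S → negative
  Longitude: degrees = first 3 digits = 0, minutes = 18.676; 0 + 18.676/60 = 0.3112667
  E ⇒ keep positive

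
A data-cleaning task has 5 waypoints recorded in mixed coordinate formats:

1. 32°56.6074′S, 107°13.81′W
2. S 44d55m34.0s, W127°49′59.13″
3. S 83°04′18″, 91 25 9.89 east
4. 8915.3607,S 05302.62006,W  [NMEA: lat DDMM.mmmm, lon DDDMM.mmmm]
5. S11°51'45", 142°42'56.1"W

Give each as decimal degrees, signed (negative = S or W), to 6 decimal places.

1. -32.943457, -107.230167
2. -44.926111, -127.833092
3. -83.071667, 91.419414
4. -89.256012, -53.043668
5. -11.862500, -142.715583

Point 1:
  Lat: 32 + 56.6074/60 = 32.9434567
  S → negative
  λ: 107 + 13.81/60 = 107.2301667
  W → negative
Point 2:
  Latitude: 55′ + 34″ = 55.56667′; 44 + 55.56667/60 = 44.9261111
  hemisphere S, so the sign is −
  Longitude: 127 + 49/60 + 59.13/3600 = 127.8330917
  hemisphere W, so the sign is −
Point 3:
  Latitude: 83° + 4/60 + 18/3600 = 83 + 0.066667 + 0.005000 = 83.0716667
  hemisphere S, so the sign is −
  λ: 91 + 25/60 + 9.89/3600 = 91.4194139
  E → positive
Point 4:
  φ: degrees = first 2 digits = 89, minutes = 15.3607; 89 + 15.3607/60 = 89.2560117
  S → negative
  Longitude: degrees = first 3 digits = 53, minutes = 2.62006; 53 + 2.62006/60 = 53.0436677
  W → negative
Point 5:
  Lat: 51′ + 45″ = 51.75000′; 11 + 51.75000/60 = 11.8625000
  hemisphere S, so the sign is −
  λ: 42′ + 56.1″ = 42.93500′; 142 + 42.93500/60 = 142.7155833
  W ⇒ negate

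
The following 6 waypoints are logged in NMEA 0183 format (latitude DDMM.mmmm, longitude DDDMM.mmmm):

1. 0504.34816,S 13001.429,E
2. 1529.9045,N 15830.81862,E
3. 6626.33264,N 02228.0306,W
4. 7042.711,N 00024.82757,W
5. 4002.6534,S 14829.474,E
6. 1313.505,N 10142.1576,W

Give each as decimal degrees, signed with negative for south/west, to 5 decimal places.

1. -5.07247, 130.02382
2. 15.49841, 158.51364
3. 66.43888, -22.46718
4. 70.71185, -0.41379
5. -40.04422, 148.49123
6. 13.22508, -101.70263

Point 1:
  Lat: split at 2 digits → 05° and 4.34816′; 5 + 4.34816/60 = 5.072469
  hemisphere S, so the sign is −
  Longitude: split at 3 digits → 130° and 1.429′; 130 + 1.429/60 = 130.023817
  E → positive
Point 2:
  Latitude: split at 2 digits → 15° and 29.9045′; 15 + 29.9045/60 = 15.498408
  N ⇒ keep positive
  Longitude: degrees = first 3 digits = 158, minutes = 30.81862; 158 + 30.81862/60 = 158.513644
  E ⇒ keep positive
Point 3:
  φ: degrees = first 2 digits = 66, minutes = 26.33264; 66 + 26.33264/60 = 66.438877
  N → positive
  λ: split at 3 digits → 022° and 28.0306′; 22 + 28.0306/60 = 22.467177
  W ⇒ negate
Point 4:
  Latitude: degrees = first 2 digits = 70, minutes = 42.711; 70 + 42.711/60 = 70.711850
  N → positive
  λ: degrees = first 3 digits = 0, minutes = 24.82757; 0 + 24.82757/60 = 0.413793
  hemisphere W, so the sign is −
Point 5:
  Lat: degrees = first 2 digits = 40, minutes = 2.6534; 40 + 2.6534/60 = 40.044223
  S → negative
  Longitude: split at 3 digits → 148° and 29.474′; 148 + 29.474/60 = 148.491233
  E ⇒ keep positive
Point 6:
  Lat: split at 2 digits → 13° and 13.505′; 13 + 13.505/60 = 13.225083
  N → positive
  Longitude: degrees = first 3 digits = 101, minutes = 42.1576; 101 + 42.1576/60 = 101.702627
  hemisphere W, so the sign is −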